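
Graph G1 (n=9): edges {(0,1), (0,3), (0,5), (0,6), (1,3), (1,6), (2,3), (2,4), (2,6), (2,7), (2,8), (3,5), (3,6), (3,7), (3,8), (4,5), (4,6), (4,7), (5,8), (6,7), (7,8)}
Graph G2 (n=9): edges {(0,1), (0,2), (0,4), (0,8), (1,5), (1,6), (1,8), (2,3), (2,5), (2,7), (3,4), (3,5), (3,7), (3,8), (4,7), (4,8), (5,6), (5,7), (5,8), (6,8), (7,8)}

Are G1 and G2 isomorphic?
Yes, isomorphic

The graphs are isomorphic.
One valid mapping φ: V(G1) → V(G2): 0→1, 1→6, 2→7, 3→8, 4→2, 5→0, 6→5, 7→3, 8→4

Verify φ preserves adjacency — for each edge of G1, its image is an edge of G2:
  (0,1) → (φ(0),φ(1)) = (1,6) ∈ E(G2) ✓
  (0,3) → (φ(0),φ(3)) = (1,8) ∈ E(G2) ✓
  (0,5) → (φ(0),φ(5)) = (0,1) ∈ E(G2) ✓
  (0,6) → (φ(0),φ(6)) = (1,5) ∈ E(G2) ✓
  (1,3) → (φ(1),φ(3)) = (6,8) ∈ E(G2) ✓
  (1,6) → (φ(1),φ(6)) = (5,6) ∈ E(G2) ✓
  (2,3) → (φ(2),φ(3)) = (7,8) ∈ E(G2) ✓
  (2,4) → (φ(2),φ(4)) = (2,7) ∈ E(G2) ✓
  (2,6) → (φ(2),φ(6)) = (5,7) ∈ E(G2) ✓
  (2,7) → (φ(2),φ(7)) = (3,7) ∈ E(G2) ✓
  (2,8) → (φ(2),φ(8)) = (4,7) ∈ E(G2) ✓
  (3,5) → (φ(3),φ(5)) = (0,8) ∈ E(G2) ✓
  (3,6) → (φ(3),φ(6)) = (5,8) ∈ E(G2) ✓
  (3,7) → (φ(3),φ(7)) = (3,8) ∈ E(G2) ✓
  (3,8) → (φ(3),φ(8)) = (4,8) ∈ E(G2) ✓
  (4,5) → (φ(4),φ(5)) = (0,2) ∈ E(G2) ✓
  (4,6) → (φ(4),φ(6)) = (2,5) ∈ E(G2) ✓
  (4,7) → (φ(4),φ(7)) = (2,3) ∈ E(G2) ✓
  (5,8) → (φ(5),φ(8)) = (0,4) ∈ E(G2) ✓
  (6,7) → (φ(6),φ(7)) = (3,5) ∈ E(G2) ✓
  (7,8) → (φ(7),φ(8)) = (3,4) ∈ E(G2) ✓
All 21 edges of G1 map to edges of G2, and |E(G1)| = |E(G2)| = 21, so φ is a bijection on edges as well as vertices. Hence G1 ≅ G2.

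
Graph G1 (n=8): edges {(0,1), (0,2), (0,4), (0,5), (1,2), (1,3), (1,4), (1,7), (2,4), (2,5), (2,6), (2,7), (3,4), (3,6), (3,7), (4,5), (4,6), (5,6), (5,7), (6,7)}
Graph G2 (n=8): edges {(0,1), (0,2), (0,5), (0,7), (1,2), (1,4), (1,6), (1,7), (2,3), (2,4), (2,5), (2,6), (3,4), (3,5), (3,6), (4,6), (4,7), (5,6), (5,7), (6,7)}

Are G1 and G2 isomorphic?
Yes, isomorphic

The graphs are isomorphic.
One valid mapping φ: V(G1) → V(G2): 0→3, 1→5, 2→6, 3→0, 4→2, 5→4, 6→1, 7→7

Verify φ preserves adjacency — for each edge of G1, its image is an edge of G2:
  (0,1) → (φ(0),φ(1)) = (3,5) ∈ E(G2) ✓
  (0,2) → (φ(0),φ(2)) = (3,6) ∈ E(G2) ✓
  (0,4) → (φ(0),φ(4)) = (2,3) ∈ E(G2) ✓
  (0,5) → (φ(0),φ(5)) = (3,4) ∈ E(G2) ✓
  (1,2) → (φ(1),φ(2)) = (5,6) ∈ E(G2) ✓
  (1,3) → (φ(1),φ(3)) = (0,5) ∈ E(G2) ✓
  (1,4) → (φ(1),φ(4)) = (2,5) ∈ E(G2) ✓
  (1,7) → (φ(1),φ(7)) = (5,7) ∈ E(G2) ✓
  (2,4) → (φ(2),φ(4)) = (2,6) ∈ E(G2) ✓
  (2,5) → (φ(2),φ(5)) = (4,6) ∈ E(G2) ✓
  (2,6) → (φ(2),φ(6)) = (1,6) ∈ E(G2) ✓
  (2,7) → (φ(2),φ(7)) = (6,7) ∈ E(G2) ✓
  (3,4) → (φ(3),φ(4)) = (0,2) ∈ E(G2) ✓
  (3,6) → (φ(3),φ(6)) = (0,1) ∈ E(G2) ✓
  (3,7) → (φ(3),φ(7)) = (0,7) ∈ E(G2) ✓
  (4,5) → (φ(4),φ(5)) = (2,4) ∈ E(G2) ✓
  (4,6) → (φ(4),φ(6)) = (1,2) ∈ E(G2) ✓
  (5,6) → (φ(5),φ(6)) = (1,4) ∈ E(G2) ✓
  (5,7) → (φ(5),φ(7)) = (4,7) ∈ E(G2) ✓
  (6,7) → (φ(6),φ(7)) = (1,7) ∈ E(G2) ✓
All 20 edges of G1 map to edges of G2, and |E(G1)| = |E(G2)| = 20, so φ is a bijection on edges as well as vertices. Hence G1 ≅ G2.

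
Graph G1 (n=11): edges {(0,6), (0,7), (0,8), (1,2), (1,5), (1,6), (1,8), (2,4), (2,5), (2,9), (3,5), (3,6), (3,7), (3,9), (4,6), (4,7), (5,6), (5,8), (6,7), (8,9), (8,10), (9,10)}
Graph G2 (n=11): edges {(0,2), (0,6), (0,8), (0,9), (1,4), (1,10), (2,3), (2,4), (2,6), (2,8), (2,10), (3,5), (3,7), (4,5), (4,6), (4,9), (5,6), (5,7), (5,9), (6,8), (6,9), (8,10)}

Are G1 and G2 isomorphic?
No, not isomorphic

The graphs are NOT isomorphic.

Counting triangles (3-cliques): G1 has 8, G2 has 12.
Triangle count is an isomorphism invariant, so differing triangle counts rule out isomorphism.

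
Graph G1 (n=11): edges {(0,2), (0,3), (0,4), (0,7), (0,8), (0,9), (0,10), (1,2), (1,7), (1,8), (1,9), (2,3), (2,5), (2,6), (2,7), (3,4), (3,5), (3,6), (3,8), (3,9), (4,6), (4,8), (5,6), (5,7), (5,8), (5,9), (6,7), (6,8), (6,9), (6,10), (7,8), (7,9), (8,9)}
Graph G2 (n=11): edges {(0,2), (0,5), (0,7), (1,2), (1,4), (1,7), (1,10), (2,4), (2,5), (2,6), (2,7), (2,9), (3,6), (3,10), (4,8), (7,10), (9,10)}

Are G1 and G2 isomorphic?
No, not isomorphic

The graphs are NOT isomorphic.

Degrees in G1: deg(0)=7, deg(1)=4, deg(2)=6, deg(3)=7, deg(4)=4, deg(5)=6, deg(6)=8, deg(7)=7, deg(8)=8, deg(9)=7, deg(10)=2.
Sorted degree sequence of G1: [8, 8, 7, 7, 7, 7, 6, 6, 4, 4, 2].
Degrees in G2: deg(0)=3, deg(1)=4, deg(2)=7, deg(3)=2, deg(4)=3, deg(5)=2, deg(6)=2, deg(7)=4, deg(8)=1, deg(9)=2, deg(10)=4.
Sorted degree sequence of G2: [7, 4, 4, 4, 3, 3, 2, 2, 2, 2, 1].
The (sorted) degree sequence is an isomorphism invariant, so since G1 and G2 have different degree sequences they cannot be isomorphic.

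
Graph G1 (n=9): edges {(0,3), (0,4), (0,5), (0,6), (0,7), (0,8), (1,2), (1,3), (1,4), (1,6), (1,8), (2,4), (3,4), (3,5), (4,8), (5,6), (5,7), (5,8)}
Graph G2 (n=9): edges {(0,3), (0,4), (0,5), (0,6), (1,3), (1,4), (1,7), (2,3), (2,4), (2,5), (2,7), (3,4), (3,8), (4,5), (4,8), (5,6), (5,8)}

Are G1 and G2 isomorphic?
No, not isomorphic

The graphs are NOT isomorphic.

Degrees in G1: deg(0)=6, deg(1)=5, deg(2)=2, deg(3)=4, deg(4)=5, deg(5)=5, deg(6)=3, deg(7)=2, deg(8)=4.
Sorted degree sequence of G1: [6, 5, 5, 5, 4, 4, 3, 2, 2].
Degrees in G2: deg(0)=4, deg(1)=3, deg(2)=4, deg(3)=5, deg(4)=6, deg(5)=5, deg(6)=2, deg(7)=2, deg(8)=3.
Sorted degree sequence of G2: [6, 5, 5, 4, 4, 3, 3, 2, 2].
The (sorted) degree sequence is an isomorphism invariant, so since G1 and G2 have different degree sequences they cannot be isomorphic.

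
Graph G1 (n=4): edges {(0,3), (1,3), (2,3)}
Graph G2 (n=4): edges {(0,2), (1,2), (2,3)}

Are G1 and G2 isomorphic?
Yes, isomorphic

The graphs are isomorphic.
One valid mapping φ: V(G1) → V(G2): 0→3, 1→1, 2→0, 3→2

Verify φ preserves adjacency — for each edge of G1, its image is an edge of G2:
  (0,3) → (φ(0),φ(3)) = (2,3) ∈ E(G2) ✓
  (1,3) → (φ(1),φ(3)) = (1,2) ∈ E(G2) ✓
  (2,3) → (φ(2),φ(3)) = (0,2) ∈ E(G2) ✓
All 3 edges of G1 map to edges of G2, and |E(G1)| = |E(G2)| = 3, so φ is a bijection on edges as well as vertices. Hence G1 ≅ G2.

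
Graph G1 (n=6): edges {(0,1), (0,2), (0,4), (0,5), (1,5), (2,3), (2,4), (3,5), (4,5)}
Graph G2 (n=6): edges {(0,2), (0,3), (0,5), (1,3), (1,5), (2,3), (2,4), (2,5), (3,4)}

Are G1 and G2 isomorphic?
Yes, isomorphic

The graphs are isomorphic.
One valid mapping φ: V(G1) → V(G2): 0→2, 1→4, 2→5, 3→1, 4→0, 5→3

Verify φ preserves adjacency — for each edge of G1, its image is an edge of G2:
  (0,1) → (φ(0),φ(1)) = (2,4) ∈ E(G2) ✓
  (0,2) → (φ(0),φ(2)) = (2,5) ∈ E(G2) ✓
  (0,4) → (φ(0),φ(4)) = (0,2) ∈ E(G2) ✓
  (0,5) → (φ(0),φ(5)) = (2,3) ∈ E(G2) ✓
  (1,5) → (φ(1),φ(5)) = (3,4) ∈ E(G2) ✓
  (2,3) → (φ(2),φ(3)) = (1,5) ∈ E(G2) ✓
  (2,4) → (φ(2),φ(4)) = (0,5) ∈ E(G2) ✓
  (3,5) → (φ(3),φ(5)) = (1,3) ∈ E(G2) ✓
  (4,5) → (φ(4),φ(5)) = (0,3) ∈ E(G2) ✓
All 9 edges of G1 map to edges of G2, and |E(G1)| = |E(G2)| = 9, so φ is a bijection on edges as well as vertices. Hence G1 ≅ G2.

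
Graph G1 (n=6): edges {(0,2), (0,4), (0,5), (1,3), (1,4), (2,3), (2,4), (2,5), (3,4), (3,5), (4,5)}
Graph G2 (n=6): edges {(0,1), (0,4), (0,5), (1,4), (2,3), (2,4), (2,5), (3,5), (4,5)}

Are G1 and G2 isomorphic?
No, not isomorphic

The graphs are NOT isomorphic.

Degrees in G1: deg(0)=3, deg(1)=2, deg(2)=4, deg(3)=4, deg(4)=5, deg(5)=4.
Sorted degree sequence of G1: [5, 4, 4, 4, 3, 2].
Degrees in G2: deg(0)=3, deg(1)=2, deg(2)=3, deg(3)=2, deg(4)=4, deg(5)=4.
Sorted degree sequence of G2: [4, 4, 3, 3, 2, 2].
The (sorted) degree sequence is an isomorphism invariant, so since G1 and G2 have different degree sequences they cannot be isomorphic.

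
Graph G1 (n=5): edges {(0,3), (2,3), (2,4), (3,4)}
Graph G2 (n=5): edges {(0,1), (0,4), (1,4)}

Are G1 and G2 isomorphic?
No, not isomorphic

The graphs are NOT isomorphic.

Connected components of G1: 2 component(s) with vertex sets [[1], [0, 2, 3, 4]], sizes [1, 4].
Connected components of G2: 3 component(s) with vertex sets [[2], [3], [0, 1, 4]], sizes [1, 1, 3].
The number of connected components (and the multiset of component sizes) is an isomorphism invariant — an isomorphism maps each component of G1 bijectively onto a component of G2. Since G1 has 2 component(s) and G2 has 3, they cannot be isomorphic.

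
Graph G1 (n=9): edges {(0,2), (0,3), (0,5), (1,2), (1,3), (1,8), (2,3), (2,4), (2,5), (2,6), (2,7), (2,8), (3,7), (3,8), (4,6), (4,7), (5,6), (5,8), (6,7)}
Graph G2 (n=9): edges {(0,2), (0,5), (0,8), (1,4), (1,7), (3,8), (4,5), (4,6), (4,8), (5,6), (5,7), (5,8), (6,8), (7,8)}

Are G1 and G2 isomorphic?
No, not isomorphic

The graphs are NOT isomorphic.

Degrees in G1: deg(0)=3, deg(1)=3, deg(2)=8, deg(3)=5, deg(4)=3, deg(5)=4, deg(6)=4, deg(7)=4, deg(8)=4.
Sorted degree sequence of G1: [8, 5, 4, 4, 4, 4, 3, 3, 3].
Degrees in G2: deg(0)=3, deg(1)=2, deg(2)=1, deg(3)=1, deg(4)=4, deg(5)=5, deg(6)=3, deg(7)=3, deg(8)=6.
Sorted degree sequence of G2: [6, 5, 4, 3, 3, 3, 2, 1, 1].
The (sorted) degree sequence is an isomorphism invariant, so since G1 and G2 have different degree sequences they cannot be isomorphic.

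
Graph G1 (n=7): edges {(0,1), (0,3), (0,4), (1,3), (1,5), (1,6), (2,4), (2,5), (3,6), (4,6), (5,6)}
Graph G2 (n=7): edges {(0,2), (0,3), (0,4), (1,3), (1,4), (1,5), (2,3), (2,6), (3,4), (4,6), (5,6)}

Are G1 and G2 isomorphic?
Yes, isomorphic

The graphs are isomorphic.
One valid mapping φ: V(G1) → V(G2): 0→2, 1→3, 2→5, 3→0, 4→6, 5→1, 6→4

Verify φ preserves adjacency — for each edge of G1, its image is an edge of G2:
  (0,1) → (φ(0),φ(1)) = (2,3) ∈ E(G2) ✓
  (0,3) → (φ(0),φ(3)) = (0,2) ∈ E(G2) ✓
  (0,4) → (φ(0),φ(4)) = (2,6) ∈ E(G2) ✓
  (1,3) → (φ(1),φ(3)) = (0,3) ∈ E(G2) ✓
  (1,5) → (φ(1),φ(5)) = (1,3) ∈ E(G2) ✓
  (1,6) → (φ(1),φ(6)) = (3,4) ∈ E(G2) ✓
  (2,4) → (φ(2),φ(4)) = (5,6) ∈ E(G2) ✓
  (2,5) → (φ(2),φ(5)) = (1,5) ∈ E(G2) ✓
  (3,6) → (φ(3),φ(6)) = (0,4) ∈ E(G2) ✓
  (4,6) → (φ(4),φ(6)) = (4,6) ∈ E(G2) ✓
  (5,6) → (φ(5),φ(6)) = (1,4) ∈ E(G2) ✓
All 11 edges of G1 map to edges of G2, and |E(G1)| = |E(G2)| = 11, so φ is a bijection on edges as well as vertices. Hence G1 ≅ G2.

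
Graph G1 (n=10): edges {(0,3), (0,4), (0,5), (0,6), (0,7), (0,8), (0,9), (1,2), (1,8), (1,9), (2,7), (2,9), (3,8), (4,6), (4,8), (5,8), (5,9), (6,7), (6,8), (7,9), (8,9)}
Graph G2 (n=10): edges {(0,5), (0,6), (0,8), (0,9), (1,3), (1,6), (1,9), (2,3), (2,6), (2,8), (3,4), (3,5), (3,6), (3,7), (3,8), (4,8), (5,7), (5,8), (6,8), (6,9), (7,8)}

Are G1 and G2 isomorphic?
Yes, isomorphic

The graphs are isomorphic.
One valid mapping φ: V(G1) → V(G2): 0→8, 1→1, 2→9, 3→4, 4→7, 5→2, 6→5, 7→0, 8→3, 9→6

Verify φ preserves adjacency — for each edge of G1, its image is an edge of G2:
  (0,3) → (φ(0),φ(3)) = (4,8) ∈ E(G2) ✓
  (0,4) → (φ(0),φ(4)) = (7,8) ∈ E(G2) ✓
  (0,5) → (φ(0),φ(5)) = (2,8) ∈ E(G2) ✓
  (0,6) → (φ(0),φ(6)) = (5,8) ∈ E(G2) ✓
  (0,7) → (φ(0),φ(7)) = (0,8) ∈ E(G2) ✓
  (0,8) → (φ(0),φ(8)) = (3,8) ∈ E(G2) ✓
  (0,9) → (φ(0),φ(9)) = (6,8) ∈ E(G2) ✓
  (1,2) → (φ(1),φ(2)) = (1,9) ∈ E(G2) ✓
  (1,8) → (φ(1),φ(8)) = (1,3) ∈ E(G2) ✓
  (1,9) → (φ(1),φ(9)) = (1,6) ∈ E(G2) ✓
  (2,7) → (φ(2),φ(7)) = (0,9) ∈ E(G2) ✓
  (2,9) → (φ(2),φ(9)) = (6,9) ∈ E(G2) ✓
  (3,8) → (φ(3),φ(8)) = (3,4) ∈ E(G2) ✓
  (4,6) → (φ(4),φ(6)) = (5,7) ∈ E(G2) ✓
  (4,8) → (φ(4),φ(8)) = (3,7) ∈ E(G2) ✓
  (5,8) → (φ(5),φ(8)) = (2,3) ∈ E(G2) ✓
  (5,9) → (φ(5),φ(9)) = (2,6) ∈ E(G2) ✓
  (6,7) → (φ(6),φ(7)) = (0,5) ∈ E(G2) ✓
  (6,8) → (φ(6),φ(8)) = (3,5) ∈ E(G2) ✓
  (7,9) → (φ(7),φ(9)) = (0,6) ∈ E(G2) ✓
  (8,9) → (φ(8),φ(9)) = (3,6) ∈ E(G2) ✓
All 21 edges of G1 map to edges of G2, and |E(G1)| = |E(G2)| = 21, so φ is a bijection on edges as well as vertices. Hence G1 ≅ G2.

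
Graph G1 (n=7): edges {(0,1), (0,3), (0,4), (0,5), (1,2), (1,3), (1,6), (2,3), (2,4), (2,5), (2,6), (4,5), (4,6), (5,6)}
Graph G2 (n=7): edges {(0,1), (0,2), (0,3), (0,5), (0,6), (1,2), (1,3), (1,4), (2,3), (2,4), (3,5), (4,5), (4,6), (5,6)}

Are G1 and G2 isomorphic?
Yes, isomorphic

The graphs are isomorphic.
One valid mapping φ: V(G1) → V(G2): 0→4, 1→5, 2→0, 3→6, 4→2, 5→1, 6→3

Verify φ preserves adjacency — for each edge of G1, its image is an edge of G2:
  (0,1) → (φ(0),φ(1)) = (4,5) ∈ E(G2) ✓
  (0,3) → (φ(0),φ(3)) = (4,6) ∈ E(G2) ✓
  (0,4) → (φ(0),φ(4)) = (2,4) ∈ E(G2) ✓
  (0,5) → (φ(0),φ(5)) = (1,4) ∈ E(G2) ✓
  (1,2) → (φ(1),φ(2)) = (0,5) ∈ E(G2) ✓
  (1,3) → (φ(1),φ(3)) = (5,6) ∈ E(G2) ✓
  (1,6) → (φ(1),φ(6)) = (3,5) ∈ E(G2) ✓
  (2,3) → (φ(2),φ(3)) = (0,6) ∈ E(G2) ✓
  (2,4) → (φ(2),φ(4)) = (0,2) ∈ E(G2) ✓
  (2,5) → (φ(2),φ(5)) = (0,1) ∈ E(G2) ✓
  (2,6) → (φ(2),φ(6)) = (0,3) ∈ E(G2) ✓
  (4,5) → (φ(4),φ(5)) = (1,2) ∈ E(G2) ✓
  (4,6) → (φ(4),φ(6)) = (2,3) ∈ E(G2) ✓
  (5,6) → (φ(5),φ(6)) = (1,3) ∈ E(G2) ✓
All 14 edges of G1 map to edges of G2, and |E(G1)| = |E(G2)| = 14, so φ is a bijection on edges as well as vertices. Hence G1 ≅ G2.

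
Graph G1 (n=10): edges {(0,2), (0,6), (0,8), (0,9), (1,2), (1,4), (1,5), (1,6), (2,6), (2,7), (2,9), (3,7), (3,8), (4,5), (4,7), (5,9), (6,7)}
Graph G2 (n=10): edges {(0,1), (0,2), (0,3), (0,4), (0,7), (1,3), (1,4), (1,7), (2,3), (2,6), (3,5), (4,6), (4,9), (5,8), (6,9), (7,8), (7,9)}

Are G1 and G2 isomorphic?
Yes, isomorphic

The graphs are isomorphic.
One valid mapping φ: V(G1) → V(G2): 0→3, 1→4, 2→0, 3→8, 4→9, 5→6, 6→1, 7→7, 8→5, 9→2

Verify φ preserves adjacency — for each edge of G1, its image is an edge of G2:
  (0,2) → (φ(0),φ(2)) = (0,3) ∈ E(G2) ✓
  (0,6) → (φ(0),φ(6)) = (1,3) ∈ E(G2) ✓
  (0,8) → (φ(0),φ(8)) = (3,5) ∈ E(G2) ✓
  (0,9) → (φ(0),φ(9)) = (2,3) ∈ E(G2) ✓
  (1,2) → (φ(1),φ(2)) = (0,4) ∈ E(G2) ✓
  (1,4) → (φ(1),φ(4)) = (4,9) ∈ E(G2) ✓
  (1,5) → (φ(1),φ(5)) = (4,6) ∈ E(G2) ✓
  (1,6) → (φ(1),φ(6)) = (1,4) ∈ E(G2) ✓
  (2,6) → (φ(2),φ(6)) = (0,1) ∈ E(G2) ✓
  (2,7) → (φ(2),φ(7)) = (0,7) ∈ E(G2) ✓
  (2,9) → (φ(2),φ(9)) = (0,2) ∈ E(G2) ✓
  (3,7) → (φ(3),φ(7)) = (7,8) ∈ E(G2) ✓
  (3,8) → (φ(3),φ(8)) = (5,8) ∈ E(G2) ✓
  (4,5) → (φ(4),φ(5)) = (6,9) ∈ E(G2) ✓
  (4,7) → (φ(4),φ(7)) = (7,9) ∈ E(G2) ✓
  (5,9) → (φ(5),φ(9)) = (2,6) ∈ E(G2) ✓
  (6,7) → (φ(6),φ(7)) = (1,7) ∈ E(G2) ✓
All 17 edges of G1 map to edges of G2, and |E(G1)| = |E(G2)| = 17, so φ is a bijection on edges as well as vertices. Hence G1 ≅ G2.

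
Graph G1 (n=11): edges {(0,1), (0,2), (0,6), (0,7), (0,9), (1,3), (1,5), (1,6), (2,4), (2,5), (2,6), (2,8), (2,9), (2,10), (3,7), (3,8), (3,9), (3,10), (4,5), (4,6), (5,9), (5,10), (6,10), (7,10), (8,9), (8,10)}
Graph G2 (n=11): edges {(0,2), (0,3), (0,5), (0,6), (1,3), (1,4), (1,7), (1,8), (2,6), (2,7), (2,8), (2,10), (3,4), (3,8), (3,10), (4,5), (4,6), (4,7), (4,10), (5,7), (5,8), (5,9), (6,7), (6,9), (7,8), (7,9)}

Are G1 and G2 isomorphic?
Yes, isomorphic

The graphs are isomorphic.
One valid mapping φ: V(G1) → V(G2): 0→2, 1→0, 2→7, 3→3, 4→9, 5→5, 6→6, 7→10, 8→1, 9→8, 10→4

Verify φ preserves adjacency — for each edge of G1, its image is an edge of G2:
  (0,1) → (φ(0),φ(1)) = (0,2) ∈ E(G2) ✓
  (0,2) → (φ(0),φ(2)) = (2,7) ∈ E(G2) ✓
  (0,6) → (φ(0),φ(6)) = (2,6) ∈ E(G2) ✓
  (0,7) → (φ(0),φ(7)) = (2,10) ∈ E(G2) ✓
  (0,9) → (φ(0),φ(9)) = (2,8) ∈ E(G2) ✓
  (1,3) → (φ(1),φ(3)) = (0,3) ∈ E(G2) ✓
  (1,5) → (φ(1),φ(5)) = (0,5) ∈ E(G2) ✓
  (1,6) → (φ(1),φ(6)) = (0,6) ∈ E(G2) ✓
  (2,4) → (φ(2),φ(4)) = (7,9) ∈ E(G2) ✓
  (2,5) → (φ(2),φ(5)) = (5,7) ∈ E(G2) ✓
  (2,6) → (φ(2),φ(6)) = (6,7) ∈ E(G2) ✓
  (2,8) → (φ(2),φ(8)) = (1,7) ∈ E(G2) ✓
  (2,9) → (φ(2),φ(9)) = (7,8) ∈ E(G2) ✓
  (2,10) → (φ(2),φ(10)) = (4,7) ∈ E(G2) ✓
  (3,7) → (φ(3),φ(7)) = (3,10) ∈ E(G2) ✓
  (3,8) → (φ(3),φ(8)) = (1,3) ∈ E(G2) ✓
  (3,9) → (φ(3),φ(9)) = (3,8) ∈ E(G2) ✓
  (3,10) → (φ(3),φ(10)) = (3,4) ∈ E(G2) ✓
  (4,5) → (φ(4),φ(5)) = (5,9) ∈ E(G2) ✓
  (4,6) → (φ(4),φ(6)) = (6,9) ∈ E(G2) ✓
  (5,9) → (φ(5),φ(9)) = (5,8) ∈ E(G2) ✓
  (5,10) → (φ(5),φ(10)) = (4,5) ∈ E(G2) ✓
  (6,10) → (φ(6),φ(10)) = (4,6) ∈ E(G2) ✓
  (7,10) → (φ(7),φ(10)) = (4,10) ∈ E(G2) ✓
  (8,9) → (φ(8),φ(9)) = (1,8) ∈ E(G2) ✓
  (8,10) → (φ(8),φ(10)) = (1,4) ∈ E(G2) ✓
All 26 edges of G1 map to edges of G2, and |E(G1)| = |E(G2)| = 26, so φ is a bijection on edges as well as vertices. Hence G1 ≅ G2.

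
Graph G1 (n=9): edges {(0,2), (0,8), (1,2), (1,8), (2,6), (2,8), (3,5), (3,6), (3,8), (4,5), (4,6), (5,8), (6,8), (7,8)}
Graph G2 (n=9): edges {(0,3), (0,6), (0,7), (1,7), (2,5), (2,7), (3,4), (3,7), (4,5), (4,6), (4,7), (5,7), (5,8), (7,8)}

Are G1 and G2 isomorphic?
Yes, isomorphic

The graphs are isomorphic.
One valid mapping φ: V(G1) → V(G2): 0→2, 1→8, 2→5, 3→3, 4→6, 5→0, 6→4, 7→1, 8→7

Verify φ preserves adjacency — for each edge of G1, its image is an edge of G2:
  (0,2) → (φ(0),φ(2)) = (2,5) ∈ E(G2) ✓
  (0,8) → (φ(0),φ(8)) = (2,7) ∈ E(G2) ✓
  (1,2) → (φ(1),φ(2)) = (5,8) ∈ E(G2) ✓
  (1,8) → (φ(1),φ(8)) = (7,8) ∈ E(G2) ✓
  (2,6) → (φ(2),φ(6)) = (4,5) ∈ E(G2) ✓
  (2,8) → (φ(2),φ(8)) = (5,7) ∈ E(G2) ✓
  (3,5) → (φ(3),φ(5)) = (0,3) ∈ E(G2) ✓
  (3,6) → (φ(3),φ(6)) = (3,4) ∈ E(G2) ✓
  (3,8) → (φ(3),φ(8)) = (3,7) ∈ E(G2) ✓
  (4,5) → (φ(4),φ(5)) = (0,6) ∈ E(G2) ✓
  (4,6) → (φ(4),φ(6)) = (4,6) ∈ E(G2) ✓
  (5,8) → (φ(5),φ(8)) = (0,7) ∈ E(G2) ✓
  (6,8) → (φ(6),φ(8)) = (4,7) ∈ E(G2) ✓
  (7,8) → (φ(7),φ(8)) = (1,7) ∈ E(G2) ✓
All 14 edges of G1 map to edges of G2, and |E(G1)| = |E(G2)| = 14, so φ is a bijection on edges as well as vertices. Hence G1 ≅ G2.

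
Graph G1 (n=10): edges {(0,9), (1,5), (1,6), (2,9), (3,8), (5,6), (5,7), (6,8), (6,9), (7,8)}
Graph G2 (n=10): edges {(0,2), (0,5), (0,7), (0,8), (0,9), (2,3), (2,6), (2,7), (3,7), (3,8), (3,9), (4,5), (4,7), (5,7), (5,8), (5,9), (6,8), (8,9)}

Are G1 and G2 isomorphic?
No, not isomorphic

The graphs are NOT isomorphic.

Counting triangles (3-cliques): G1 has 1, G2 has 9.
Triangle count is an isomorphism invariant, so differing triangle counts rule out isomorphism.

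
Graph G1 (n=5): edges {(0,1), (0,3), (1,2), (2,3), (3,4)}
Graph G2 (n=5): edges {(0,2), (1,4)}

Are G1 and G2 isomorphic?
No, not isomorphic

The graphs are NOT isomorphic.

Degrees in G1: deg(0)=2, deg(1)=2, deg(2)=2, deg(3)=3, deg(4)=1.
Sorted degree sequence of G1: [3, 2, 2, 2, 1].
Degrees in G2: deg(0)=1, deg(1)=1, deg(2)=1, deg(3)=0, deg(4)=1.
Sorted degree sequence of G2: [1, 1, 1, 1, 0].
The (sorted) degree sequence is an isomorphism invariant, so since G1 and G2 have different degree sequences they cannot be isomorphic.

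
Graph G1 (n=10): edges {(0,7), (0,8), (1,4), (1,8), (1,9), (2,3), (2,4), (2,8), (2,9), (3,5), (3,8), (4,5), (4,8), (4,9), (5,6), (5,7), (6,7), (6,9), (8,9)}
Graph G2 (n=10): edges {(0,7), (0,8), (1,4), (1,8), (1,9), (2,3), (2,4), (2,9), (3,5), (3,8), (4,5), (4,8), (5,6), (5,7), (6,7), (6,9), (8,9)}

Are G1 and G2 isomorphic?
No, not isomorphic

The graphs are NOT isomorphic.

Counting edges: G1 has 19 edge(s); G2 has 17 edge(s).
Edge count is an isomorphism invariant (a bijection on vertices induces a bijection on edges), so differing edge counts rule out isomorphism.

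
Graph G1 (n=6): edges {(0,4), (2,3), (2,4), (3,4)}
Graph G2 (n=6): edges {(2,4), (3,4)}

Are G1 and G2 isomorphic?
No, not isomorphic

The graphs are NOT isomorphic.

Counting edges: G1 has 4 edge(s); G2 has 2 edge(s).
Edge count is an isomorphism invariant (a bijection on vertices induces a bijection on edges), so differing edge counts rule out isomorphism.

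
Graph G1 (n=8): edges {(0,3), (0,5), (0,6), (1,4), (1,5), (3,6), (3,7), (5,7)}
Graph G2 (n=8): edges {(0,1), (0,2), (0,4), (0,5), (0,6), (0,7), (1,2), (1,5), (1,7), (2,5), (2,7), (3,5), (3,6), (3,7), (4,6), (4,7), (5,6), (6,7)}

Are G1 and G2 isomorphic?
No, not isomorphic

The graphs are NOT isomorphic.

Degrees in G1: deg(0)=3, deg(1)=2, deg(2)=0, deg(3)=3, deg(4)=1, deg(5)=3, deg(6)=2, deg(7)=2.
Sorted degree sequence of G1: [3, 3, 3, 2, 2, 2, 1, 0].
Degrees in G2: deg(0)=6, deg(1)=4, deg(2)=4, deg(3)=3, deg(4)=3, deg(5)=5, deg(6)=5, deg(7)=6.
Sorted degree sequence of G2: [6, 6, 5, 5, 4, 4, 3, 3].
The (sorted) degree sequence is an isomorphism invariant, so since G1 and G2 have different degree sequences they cannot be isomorphic.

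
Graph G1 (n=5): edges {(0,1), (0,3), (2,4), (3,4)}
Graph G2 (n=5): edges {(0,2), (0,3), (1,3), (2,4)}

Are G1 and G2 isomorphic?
Yes, isomorphic

The graphs are isomorphic.
One valid mapping φ: V(G1) → V(G2): 0→2, 1→4, 2→1, 3→0, 4→3

Verify φ preserves adjacency — for each edge of G1, its image is an edge of G2:
  (0,1) → (φ(0),φ(1)) = (2,4) ∈ E(G2) ✓
  (0,3) → (φ(0),φ(3)) = (0,2) ∈ E(G2) ✓
  (2,4) → (φ(2),φ(4)) = (1,3) ∈ E(G2) ✓
  (3,4) → (φ(3),φ(4)) = (0,3) ∈ E(G2) ✓
All 4 edges of G1 map to edges of G2, and |E(G1)| = |E(G2)| = 4, so φ is a bijection on edges as well as vertices. Hence G1 ≅ G2.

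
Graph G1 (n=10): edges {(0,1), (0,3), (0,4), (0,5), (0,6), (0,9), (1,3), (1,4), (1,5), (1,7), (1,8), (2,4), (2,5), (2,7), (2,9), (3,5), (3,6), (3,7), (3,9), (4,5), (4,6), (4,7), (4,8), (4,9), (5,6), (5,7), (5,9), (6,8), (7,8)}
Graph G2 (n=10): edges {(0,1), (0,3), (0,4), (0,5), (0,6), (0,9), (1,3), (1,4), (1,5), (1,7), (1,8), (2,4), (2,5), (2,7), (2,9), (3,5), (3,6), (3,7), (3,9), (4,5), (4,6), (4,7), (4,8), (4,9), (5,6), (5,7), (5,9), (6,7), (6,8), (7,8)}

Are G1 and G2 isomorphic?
No, not isomorphic

The graphs are NOT isomorphic.

Counting edges: G1 has 29 edge(s); G2 has 30 edge(s).
Edge count is an isomorphism invariant (a bijection on vertices induces a bijection on edges), so differing edge counts rule out isomorphism.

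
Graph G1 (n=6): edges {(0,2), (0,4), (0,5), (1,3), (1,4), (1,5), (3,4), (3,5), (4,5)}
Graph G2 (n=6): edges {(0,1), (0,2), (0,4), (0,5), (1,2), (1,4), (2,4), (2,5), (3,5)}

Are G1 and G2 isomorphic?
Yes, isomorphic

The graphs are isomorphic.
One valid mapping φ: V(G1) → V(G2): 0→5, 1→1, 2→3, 3→4, 4→2, 5→0

Verify φ preserves adjacency — for each edge of G1, its image is an edge of G2:
  (0,2) → (φ(0),φ(2)) = (3,5) ∈ E(G2) ✓
  (0,4) → (φ(0),φ(4)) = (2,5) ∈ E(G2) ✓
  (0,5) → (φ(0),φ(5)) = (0,5) ∈ E(G2) ✓
  (1,3) → (φ(1),φ(3)) = (1,4) ∈ E(G2) ✓
  (1,4) → (φ(1),φ(4)) = (1,2) ∈ E(G2) ✓
  (1,5) → (φ(1),φ(5)) = (0,1) ∈ E(G2) ✓
  (3,4) → (φ(3),φ(4)) = (2,4) ∈ E(G2) ✓
  (3,5) → (φ(3),φ(5)) = (0,4) ∈ E(G2) ✓
  (4,5) → (φ(4),φ(5)) = (0,2) ∈ E(G2) ✓
All 9 edges of G1 map to edges of G2, and |E(G1)| = |E(G2)| = 9, so φ is a bijection on edges as well as vertices. Hence G1 ≅ G2.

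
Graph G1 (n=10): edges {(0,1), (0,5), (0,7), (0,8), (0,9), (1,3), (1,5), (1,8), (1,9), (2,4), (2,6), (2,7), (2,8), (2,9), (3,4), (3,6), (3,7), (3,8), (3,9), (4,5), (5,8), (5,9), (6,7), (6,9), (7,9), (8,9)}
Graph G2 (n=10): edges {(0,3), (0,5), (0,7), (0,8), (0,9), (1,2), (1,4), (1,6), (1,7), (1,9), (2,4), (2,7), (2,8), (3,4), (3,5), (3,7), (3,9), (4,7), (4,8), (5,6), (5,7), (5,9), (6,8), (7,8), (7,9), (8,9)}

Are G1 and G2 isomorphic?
Yes, isomorphic

The graphs are isomorphic.
One valid mapping φ: V(G1) → V(G2): 0→3, 1→0, 2→1, 3→8, 4→6, 5→5, 6→2, 7→4, 8→9, 9→7

Verify φ preserves adjacency — for each edge of G1, its image is an edge of G2:
  (0,1) → (φ(0),φ(1)) = (0,3) ∈ E(G2) ✓
  (0,5) → (φ(0),φ(5)) = (3,5) ∈ E(G2) ✓
  (0,7) → (φ(0),φ(7)) = (3,4) ∈ E(G2) ✓
  (0,8) → (φ(0),φ(8)) = (3,9) ∈ E(G2) ✓
  (0,9) → (φ(0),φ(9)) = (3,7) ∈ E(G2) ✓
  (1,3) → (φ(1),φ(3)) = (0,8) ∈ E(G2) ✓
  (1,5) → (φ(1),φ(5)) = (0,5) ∈ E(G2) ✓
  (1,8) → (φ(1),φ(8)) = (0,9) ∈ E(G2) ✓
  (1,9) → (φ(1),φ(9)) = (0,7) ∈ E(G2) ✓
  (2,4) → (φ(2),φ(4)) = (1,6) ∈ E(G2) ✓
  (2,6) → (φ(2),φ(6)) = (1,2) ∈ E(G2) ✓
  (2,7) → (φ(2),φ(7)) = (1,4) ∈ E(G2) ✓
  (2,8) → (φ(2),φ(8)) = (1,9) ∈ E(G2) ✓
  (2,9) → (φ(2),φ(9)) = (1,7) ∈ E(G2) ✓
  (3,4) → (φ(3),φ(4)) = (6,8) ∈ E(G2) ✓
  (3,6) → (φ(3),φ(6)) = (2,8) ∈ E(G2) ✓
  (3,7) → (φ(3),φ(7)) = (4,8) ∈ E(G2) ✓
  (3,8) → (φ(3),φ(8)) = (8,9) ∈ E(G2) ✓
  (3,9) → (φ(3),φ(9)) = (7,8) ∈ E(G2) ✓
  (4,5) → (φ(4),φ(5)) = (5,6) ∈ E(G2) ✓
  (5,8) → (φ(5),φ(8)) = (5,9) ∈ E(G2) ✓
  (5,9) → (φ(5),φ(9)) = (5,7) ∈ E(G2) ✓
  (6,7) → (φ(6),φ(7)) = (2,4) ∈ E(G2) ✓
  (6,9) → (φ(6),φ(9)) = (2,7) ∈ E(G2) ✓
  (7,9) → (φ(7),φ(9)) = (4,7) ∈ E(G2) ✓
  (8,9) → (φ(8),φ(9)) = (7,9) ∈ E(G2) ✓
All 26 edges of G1 map to edges of G2, and |E(G1)| = |E(G2)| = 26, so φ is a bijection on edges as well as vertices. Hence G1 ≅ G2.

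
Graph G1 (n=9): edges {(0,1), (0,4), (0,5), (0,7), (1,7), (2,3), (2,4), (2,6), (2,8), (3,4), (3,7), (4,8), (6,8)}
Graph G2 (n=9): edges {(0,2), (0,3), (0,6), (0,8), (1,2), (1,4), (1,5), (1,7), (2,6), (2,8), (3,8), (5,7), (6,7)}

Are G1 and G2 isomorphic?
Yes, isomorphic

The graphs are isomorphic.
One valid mapping φ: V(G1) → V(G2): 0→1, 1→5, 2→0, 3→6, 4→2, 5→4, 6→3, 7→7, 8→8

Verify φ preserves adjacency — for each edge of G1, its image is an edge of G2:
  (0,1) → (φ(0),φ(1)) = (1,5) ∈ E(G2) ✓
  (0,4) → (φ(0),φ(4)) = (1,2) ∈ E(G2) ✓
  (0,5) → (φ(0),φ(5)) = (1,4) ∈ E(G2) ✓
  (0,7) → (φ(0),φ(7)) = (1,7) ∈ E(G2) ✓
  (1,7) → (φ(1),φ(7)) = (5,7) ∈ E(G2) ✓
  (2,3) → (φ(2),φ(3)) = (0,6) ∈ E(G2) ✓
  (2,4) → (φ(2),φ(4)) = (0,2) ∈ E(G2) ✓
  (2,6) → (φ(2),φ(6)) = (0,3) ∈ E(G2) ✓
  (2,8) → (φ(2),φ(8)) = (0,8) ∈ E(G2) ✓
  (3,4) → (φ(3),φ(4)) = (2,6) ∈ E(G2) ✓
  (3,7) → (φ(3),φ(7)) = (6,7) ∈ E(G2) ✓
  (4,8) → (φ(4),φ(8)) = (2,8) ∈ E(G2) ✓
  (6,8) → (φ(6),φ(8)) = (3,8) ∈ E(G2) ✓
All 13 edges of G1 map to edges of G2, and |E(G1)| = |E(G2)| = 13, so φ is a bijection on edges as well as vertices. Hence G1 ≅ G2.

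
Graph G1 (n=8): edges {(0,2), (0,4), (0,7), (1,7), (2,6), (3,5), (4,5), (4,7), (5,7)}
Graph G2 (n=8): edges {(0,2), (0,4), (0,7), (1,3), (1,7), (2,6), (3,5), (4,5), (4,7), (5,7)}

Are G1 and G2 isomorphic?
No, not isomorphic

The graphs are NOT isomorphic.

Counting edges: G1 has 9 edge(s); G2 has 10 edge(s).
Edge count is an isomorphism invariant (a bijection on vertices induces a bijection on edges), so differing edge counts rule out isomorphism.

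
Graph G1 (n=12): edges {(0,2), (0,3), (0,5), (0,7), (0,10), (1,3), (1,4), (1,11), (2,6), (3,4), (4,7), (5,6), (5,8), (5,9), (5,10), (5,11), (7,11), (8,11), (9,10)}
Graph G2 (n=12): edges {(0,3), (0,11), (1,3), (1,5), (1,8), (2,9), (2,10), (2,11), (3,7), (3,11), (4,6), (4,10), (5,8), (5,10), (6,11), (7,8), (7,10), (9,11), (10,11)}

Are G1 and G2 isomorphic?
Yes, isomorphic

The graphs are isomorphic.
One valid mapping φ: V(G1) → V(G2): 0→10, 1→1, 2→4, 3→5, 4→8, 5→11, 6→6, 7→7, 8→0, 9→9, 10→2, 11→3

Verify φ preserves adjacency — for each edge of G1, its image is an edge of G2:
  (0,2) → (φ(0),φ(2)) = (4,10) ∈ E(G2) ✓
  (0,3) → (φ(0),φ(3)) = (5,10) ∈ E(G2) ✓
  (0,5) → (φ(0),φ(5)) = (10,11) ∈ E(G2) ✓
  (0,7) → (φ(0),φ(7)) = (7,10) ∈ E(G2) ✓
  (0,10) → (φ(0),φ(10)) = (2,10) ∈ E(G2) ✓
  (1,3) → (φ(1),φ(3)) = (1,5) ∈ E(G2) ✓
  (1,4) → (φ(1),φ(4)) = (1,8) ∈ E(G2) ✓
  (1,11) → (φ(1),φ(11)) = (1,3) ∈ E(G2) ✓
  (2,6) → (φ(2),φ(6)) = (4,6) ∈ E(G2) ✓
  (3,4) → (φ(3),φ(4)) = (5,8) ∈ E(G2) ✓
  (4,7) → (φ(4),φ(7)) = (7,8) ∈ E(G2) ✓
  (5,6) → (φ(5),φ(6)) = (6,11) ∈ E(G2) ✓
  (5,8) → (φ(5),φ(8)) = (0,11) ∈ E(G2) ✓
  (5,9) → (φ(5),φ(9)) = (9,11) ∈ E(G2) ✓
  (5,10) → (φ(5),φ(10)) = (2,11) ∈ E(G2) ✓
  (5,11) → (φ(5),φ(11)) = (3,11) ∈ E(G2) ✓
  (7,11) → (φ(7),φ(11)) = (3,7) ∈ E(G2) ✓
  (8,11) → (φ(8),φ(11)) = (0,3) ∈ E(G2) ✓
  (9,10) → (φ(9),φ(10)) = (2,9) ∈ E(G2) ✓
All 19 edges of G1 map to edges of G2, and |E(G1)| = |E(G2)| = 19, so φ is a bijection on edges as well as vertices. Hence G1 ≅ G2.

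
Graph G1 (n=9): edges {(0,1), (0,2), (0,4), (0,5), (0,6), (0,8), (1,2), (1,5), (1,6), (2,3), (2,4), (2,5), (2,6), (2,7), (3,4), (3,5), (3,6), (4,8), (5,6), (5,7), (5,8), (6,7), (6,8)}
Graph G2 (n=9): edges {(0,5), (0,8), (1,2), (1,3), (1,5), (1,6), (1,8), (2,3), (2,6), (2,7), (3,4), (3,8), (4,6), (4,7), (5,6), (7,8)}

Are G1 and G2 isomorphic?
No, not isomorphic

The graphs are NOT isomorphic.

Degrees in G1: deg(0)=6, deg(1)=4, deg(2)=7, deg(3)=4, deg(4)=4, deg(5)=7, deg(6)=7, deg(7)=3, deg(8)=4.
Sorted degree sequence of G1: [7, 7, 7, 6, 4, 4, 4, 4, 3].
Degrees in G2: deg(0)=2, deg(1)=5, deg(2)=4, deg(3)=4, deg(4)=3, deg(5)=3, deg(6)=4, deg(7)=3, deg(8)=4.
Sorted degree sequence of G2: [5, 4, 4, 4, 4, 3, 3, 3, 2].
The (sorted) degree sequence is an isomorphism invariant, so since G1 and G2 have different degree sequences they cannot be isomorphic.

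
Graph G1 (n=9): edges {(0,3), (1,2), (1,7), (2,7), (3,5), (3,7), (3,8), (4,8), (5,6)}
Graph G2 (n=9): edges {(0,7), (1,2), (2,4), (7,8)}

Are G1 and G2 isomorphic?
No, not isomorphic

The graphs are NOT isomorphic.

Connected components of G1: 1 component(s) with vertex sets [[0, 1, 2, 3, 4, 5, 6, 7, 8]], sizes [9].
Connected components of G2: 5 component(s) with vertex sets [[3], [5], [6], [0, 7, 8], [1, 2, 4]], sizes [1, 1, 1, 3, 3].
The number of connected components (and the multiset of component sizes) is an isomorphism invariant — an isomorphism maps each component of G1 bijectively onto a component of G2. Since G1 has 1 component(s) and G2 has 5, they cannot be isomorphic.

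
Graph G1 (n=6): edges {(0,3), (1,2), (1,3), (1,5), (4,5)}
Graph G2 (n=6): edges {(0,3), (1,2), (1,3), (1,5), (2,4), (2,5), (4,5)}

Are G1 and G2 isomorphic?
No, not isomorphic

The graphs are NOT isomorphic.

Counting edges: G1 has 5 edge(s); G2 has 7 edge(s).
Edge count is an isomorphism invariant (a bijection on vertices induces a bijection on edges), so differing edge counts rule out isomorphism.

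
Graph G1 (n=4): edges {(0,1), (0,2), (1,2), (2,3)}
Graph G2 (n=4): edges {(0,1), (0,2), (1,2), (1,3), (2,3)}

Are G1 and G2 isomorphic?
No, not isomorphic

The graphs are NOT isomorphic.

Counting edges: G1 has 4 edge(s); G2 has 5 edge(s).
Edge count is an isomorphism invariant (a bijection on vertices induces a bijection on edges), so differing edge counts rule out isomorphism.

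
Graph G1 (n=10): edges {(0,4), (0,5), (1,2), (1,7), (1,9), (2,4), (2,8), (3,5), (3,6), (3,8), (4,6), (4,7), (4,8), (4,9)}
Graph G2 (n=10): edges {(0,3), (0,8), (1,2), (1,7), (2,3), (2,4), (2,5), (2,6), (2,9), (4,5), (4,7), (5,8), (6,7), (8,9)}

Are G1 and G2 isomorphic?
Yes, isomorphic

The graphs are isomorphic.
One valid mapping φ: V(G1) → V(G2): 0→3, 1→7, 2→4, 3→8, 4→2, 5→0, 6→9, 7→6, 8→5, 9→1

Verify φ preserves adjacency — for each edge of G1, its image is an edge of G2:
  (0,4) → (φ(0),φ(4)) = (2,3) ∈ E(G2) ✓
  (0,5) → (φ(0),φ(5)) = (0,3) ∈ E(G2) ✓
  (1,2) → (φ(1),φ(2)) = (4,7) ∈ E(G2) ✓
  (1,7) → (φ(1),φ(7)) = (6,7) ∈ E(G2) ✓
  (1,9) → (φ(1),φ(9)) = (1,7) ∈ E(G2) ✓
  (2,4) → (φ(2),φ(4)) = (2,4) ∈ E(G2) ✓
  (2,8) → (φ(2),φ(8)) = (4,5) ∈ E(G2) ✓
  (3,5) → (φ(3),φ(5)) = (0,8) ∈ E(G2) ✓
  (3,6) → (φ(3),φ(6)) = (8,9) ∈ E(G2) ✓
  (3,8) → (φ(3),φ(8)) = (5,8) ∈ E(G2) ✓
  (4,6) → (φ(4),φ(6)) = (2,9) ∈ E(G2) ✓
  (4,7) → (φ(4),φ(7)) = (2,6) ∈ E(G2) ✓
  (4,8) → (φ(4),φ(8)) = (2,5) ∈ E(G2) ✓
  (4,9) → (φ(4),φ(9)) = (1,2) ∈ E(G2) ✓
All 14 edges of G1 map to edges of G2, and |E(G1)| = |E(G2)| = 14, so φ is a bijection on edges as well as vertices. Hence G1 ≅ G2.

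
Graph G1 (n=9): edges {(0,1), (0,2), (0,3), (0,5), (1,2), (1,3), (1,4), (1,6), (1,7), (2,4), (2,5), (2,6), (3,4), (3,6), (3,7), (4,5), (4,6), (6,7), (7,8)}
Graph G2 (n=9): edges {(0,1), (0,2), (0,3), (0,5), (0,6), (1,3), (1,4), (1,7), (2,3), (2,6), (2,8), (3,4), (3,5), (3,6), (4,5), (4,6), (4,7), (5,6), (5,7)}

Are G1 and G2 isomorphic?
Yes, isomorphic

The graphs are isomorphic.
One valid mapping φ: V(G1) → V(G2): 0→1, 1→3, 2→4, 3→0, 4→5, 5→7, 6→6, 7→2, 8→8

Verify φ preserves adjacency — for each edge of G1, its image is an edge of G2:
  (0,1) → (φ(0),φ(1)) = (1,3) ∈ E(G2) ✓
  (0,2) → (φ(0),φ(2)) = (1,4) ∈ E(G2) ✓
  (0,3) → (φ(0),φ(3)) = (0,1) ∈ E(G2) ✓
  (0,5) → (φ(0),φ(5)) = (1,7) ∈ E(G2) ✓
  (1,2) → (φ(1),φ(2)) = (3,4) ∈ E(G2) ✓
  (1,3) → (φ(1),φ(3)) = (0,3) ∈ E(G2) ✓
  (1,4) → (φ(1),φ(4)) = (3,5) ∈ E(G2) ✓
  (1,6) → (φ(1),φ(6)) = (3,6) ∈ E(G2) ✓
  (1,7) → (φ(1),φ(7)) = (2,3) ∈ E(G2) ✓
  (2,4) → (φ(2),φ(4)) = (4,5) ∈ E(G2) ✓
  (2,5) → (φ(2),φ(5)) = (4,7) ∈ E(G2) ✓
  (2,6) → (φ(2),φ(6)) = (4,6) ∈ E(G2) ✓
  (3,4) → (φ(3),φ(4)) = (0,5) ∈ E(G2) ✓
  (3,6) → (φ(3),φ(6)) = (0,6) ∈ E(G2) ✓
  (3,7) → (φ(3),φ(7)) = (0,2) ∈ E(G2) ✓
  (4,5) → (φ(4),φ(5)) = (5,7) ∈ E(G2) ✓
  (4,6) → (φ(4),φ(6)) = (5,6) ∈ E(G2) ✓
  (6,7) → (φ(6),φ(7)) = (2,6) ∈ E(G2) ✓
  (7,8) → (φ(7),φ(8)) = (2,8) ∈ E(G2) ✓
All 19 edges of G1 map to edges of G2, and |E(G1)| = |E(G2)| = 19, so φ is a bijection on edges as well as vertices. Hence G1 ≅ G2.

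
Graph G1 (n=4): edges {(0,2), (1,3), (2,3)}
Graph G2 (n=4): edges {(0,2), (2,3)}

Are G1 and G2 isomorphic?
No, not isomorphic

The graphs are NOT isomorphic.

Counting edges: G1 has 3 edge(s); G2 has 2 edge(s).
Edge count is an isomorphism invariant (a bijection on vertices induces a bijection on edges), so differing edge counts rule out isomorphism.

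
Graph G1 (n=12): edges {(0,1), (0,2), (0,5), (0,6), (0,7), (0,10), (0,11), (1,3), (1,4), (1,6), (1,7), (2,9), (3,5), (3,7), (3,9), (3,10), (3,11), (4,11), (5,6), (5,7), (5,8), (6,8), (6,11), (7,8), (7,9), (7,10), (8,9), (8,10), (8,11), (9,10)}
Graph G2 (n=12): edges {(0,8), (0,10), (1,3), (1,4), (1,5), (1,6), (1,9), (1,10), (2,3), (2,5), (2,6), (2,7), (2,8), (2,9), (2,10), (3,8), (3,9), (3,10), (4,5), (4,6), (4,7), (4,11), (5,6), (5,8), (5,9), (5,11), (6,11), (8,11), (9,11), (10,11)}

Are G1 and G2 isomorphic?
Yes, isomorphic

The graphs are isomorphic.
One valid mapping φ: V(G1) → V(G2): 0→2, 1→8, 2→7, 3→11, 4→0, 5→9, 6→3, 7→5, 8→1, 9→4, 10→6, 11→10

Verify φ preserves adjacency — for each edge of G1, its image is an edge of G2:
  (0,1) → (φ(0),φ(1)) = (2,8) ∈ E(G2) ✓
  (0,2) → (φ(0),φ(2)) = (2,7) ∈ E(G2) ✓
  (0,5) → (φ(0),φ(5)) = (2,9) ∈ E(G2) ✓
  (0,6) → (φ(0),φ(6)) = (2,3) ∈ E(G2) ✓
  (0,7) → (φ(0),φ(7)) = (2,5) ∈ E(G2) ✓
  (0,10) → (φ(0),φ(10)) = (2,6) ∈ E(G2) ✓
  (0,11) → (φ(0),φ(11)) = (2,10) ∈ E(G2) ✓
  (1,3) → (φ(1),φ(3)) = (8,11) ∈ E(G2) ✓
  (1,4) → (φ(1),φ(4)) = (0,8) ∈ E(G2) ✓
  (1,6) → (φ(1),φ(6)) = (3,8) ∈ E(G2) ✓
  (1,7) → (φ(1),φ(7)) = (5,8) ∈ E(G2) ✓
  (2,9) → (φ(2),φ(9)) = (4,7) ∈ E(G2) ✓
  (3,5) → (φ(3),φ(5)) = (9,11) ∈ E(G2) ✓
  (3,7) → (φ(3),φ(7)) = (5,11) ∈ E(G2) ✓
  (3,9) → (φ(3),φ(9)) = (4,11) ∈ E(G2) ✓
  (3,10) → (φ(3),φ(10)) = (6,11) ∈ E(G2) ✓
  (3,11) → (φ(3),φ(11)) = (10,11) ∈ E(G2) ✓
  (4,11) → (φ(4),φ(11)) = (0,10) ∈ E(G2) ✓
  (5,6) → (φ(5),φ(6)) = (3,9) ∈ E(G2) ✓
  (5,7) → (φ(5),φ(7)) = (5,9) ∈ E(G2) ✓
  (5,8) → (φ(5),φ(8)) = (1,9) ∈ E(G2) ✓
  (6,8) → (φ(6),φ(8)) = (1,3) ∈ E(G2) ✓
  (6,11) → (φ(6),φ(11)) = (3,10) ∈ E(G2) ✓
  (7,8) → (φ(7),φ(8)) = (1,5) ∈ E(G2) ✓
  (7,9) → (φ(7),φ(9)) = (4,5) ∈ E(G2) ✓
  (7,10) → (φ(7),φ(10)) = (5,6) ∈ E(G2) ✓
  (8,9) → (φ(8),φ(9)) = (1,4) ∈ E(G2) ✓
  (8,10) → (φ(8),φ(10)) = (1,6) ∈ E(G2) ✓
  (8,11) → (φ(8),φ(11)) = (1,10) ∈ E(G2) ✓
  (9,10) → (φ(9),φ(10)) = (4,6) ∈ E(G2) ✓
All 30 edges of G1 map to edges of G2, and |E(G1)| = |E(G2)| = 30, so φ is a bijection on edges as well as vertices. Hence G1 ≅ G2.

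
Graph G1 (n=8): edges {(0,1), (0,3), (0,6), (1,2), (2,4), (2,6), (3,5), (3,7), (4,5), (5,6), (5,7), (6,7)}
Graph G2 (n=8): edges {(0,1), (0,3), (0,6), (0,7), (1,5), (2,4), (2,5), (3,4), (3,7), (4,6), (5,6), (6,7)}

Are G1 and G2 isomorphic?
Yes, isomorphic

The graphs are isomorphic.
One valid mapping φ: V(G1) → V(G2): 0→4, 1→2, 2→5, 3→3, 4→1, 5→0, 6→6, 7→7

Verify φ preserves adjacency — for each edge of G1, its image is an edge of G2:
  (0,1) → (φ(0),φ(1)) = (2,4) ∈ E(G2) ✓
  (0,3) → (φ(0),φ(3)) = (3,4) ∈ E(G2) ✓
  (0,6) → (φ(0),φ(6)) = (4,6) ∈ E(G2) ✓
  (1,2) → (φ(1),φ(2)) = (2,5) ∈ E(G2) ✓
  (2,4) → (φ(2),φ(4)) = (1,5) ∈ E(G2) ✓
  (2,6) → (φ(2),φ(6)) = (5,6) ∈ E(G2) ✓
  (3,5) → (φ(3),φ(5)) = (0,3) ∈ E(G2) ✓
  (3,7) → (φ(3),φ(7)) = (3,7) ∈ E(G2) ✓
  (4,5) → (φ(4),φ(5)) = (0,1) ∈ E(G2) ✓
  (5,6) → (φ(5),φ(6)) = (0,6) ∈ E(G2) ✓
  (5,7) → (φ(5),φ(7)) = (0,7) ∈ E(G2) ✓
  (6,7) → (φ(6),φ(7)) = (6,7) ∈ E(G2) ✓
All 12 edges of G1 map to edges of G2, and |E(G1)| = |E(G2)| = 12, so φ is a bijection on edges as well as vertices. Hence G1 ≅ G2.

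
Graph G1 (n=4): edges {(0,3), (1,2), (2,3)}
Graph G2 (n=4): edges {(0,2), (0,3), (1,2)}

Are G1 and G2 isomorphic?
Yes, isomorphic

The graphs are isomorphic.
One valid mapping φ: V(G1) → V(G2): 0→1, 1→3, 2→0, 3→2

Verify φ preserves adjacency — for each edge of G1, its image is an edge of G2:
  (0,3) → (φ(0),φ(3)) = (1,2) ∈ E(G2) ✓
  (1,2) → (φ(1),φ(2)) = (0,3) ∈ E(G2) ✓
  (2,3) → (φ(2),φ(3)) = (0,2) ∈ E(G2) ✓
All 3 edges of G1 map to edges of G2, and |E(G1)| = |E(G2)| = 3, so φ is a bijection on edges as well as vertices. Hence G1 ≅ G2.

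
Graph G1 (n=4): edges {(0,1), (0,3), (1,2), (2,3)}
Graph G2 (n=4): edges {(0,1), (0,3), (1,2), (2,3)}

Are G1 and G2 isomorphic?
Yes, isomorphic

The graphs are isomorphic.
One valid mapping φ: V(G1) → V(G2): 0→0, 1→1, 2→2, 3→3

Verify φ preserves adjacency — for each edge of G1, its image is an edge of G2:
  (0,1) → (φ(0),φ(1)) = (0,1) ∈ E(G2) ✓
  (0,3) → (φ(0),φ(3)) = (0,3) ∈ E(G2) ✓
  (1,2) → (φ(1),φ(2)) = (1,2) ∈ E(G2) ✓
  (2,3) → (φ(2),φ(3)) = (2,3) ∈ E(G2) ✓
All 4 edges of G1 map to edges of G2, and |E(G1)| = |E(G2)| = 4, so φ is a bijection on edges as well as vertices. Hence G1 ≅ G2.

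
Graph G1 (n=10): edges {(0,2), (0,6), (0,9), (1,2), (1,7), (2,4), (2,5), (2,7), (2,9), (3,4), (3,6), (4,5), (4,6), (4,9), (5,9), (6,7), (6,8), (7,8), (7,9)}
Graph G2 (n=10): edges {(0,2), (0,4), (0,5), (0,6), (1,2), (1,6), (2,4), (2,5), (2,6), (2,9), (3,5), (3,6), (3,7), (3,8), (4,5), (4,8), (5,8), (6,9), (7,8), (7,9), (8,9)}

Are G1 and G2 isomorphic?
No, not isomorphic

The graphs are NOT isomorphic.

Degrees in G1: deg(0)=3, deg(1)=2, deg(2)=6, deg(3)=2, deg(4)=5, deg(5)=3, deg(6)=5, deg(7)=5, deg(8)=2, deg(9)=5.
Sorted degree sequence of G1: [6, 5, 5, 5, 5, 3, 3, 2, 2, 2].
Degrees in G2: deg(0)=4, deg(1)=2, deg(2)=6, deg(3)=4, deg(4)=4, deg(5)=5, deg(6)=5, deg(7)=3, deg(8)=5, deg(9)=4.
Sorted degree sequence of G2: [6, 5, 5, 5, 4, 4, 4, 4, 3, 2].
The (sorted) degree sequence is an isomorphism invariant, so since G1 and G2 have different degree sequences they cannot be isomorphic.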